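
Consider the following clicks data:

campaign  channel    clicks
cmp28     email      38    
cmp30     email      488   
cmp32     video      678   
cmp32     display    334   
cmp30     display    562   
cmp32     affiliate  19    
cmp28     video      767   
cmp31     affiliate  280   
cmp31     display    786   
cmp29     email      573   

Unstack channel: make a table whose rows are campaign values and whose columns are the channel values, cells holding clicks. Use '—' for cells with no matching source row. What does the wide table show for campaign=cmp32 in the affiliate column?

19

The long row with campaign=cmp32, channel=affiliate has clicks=19.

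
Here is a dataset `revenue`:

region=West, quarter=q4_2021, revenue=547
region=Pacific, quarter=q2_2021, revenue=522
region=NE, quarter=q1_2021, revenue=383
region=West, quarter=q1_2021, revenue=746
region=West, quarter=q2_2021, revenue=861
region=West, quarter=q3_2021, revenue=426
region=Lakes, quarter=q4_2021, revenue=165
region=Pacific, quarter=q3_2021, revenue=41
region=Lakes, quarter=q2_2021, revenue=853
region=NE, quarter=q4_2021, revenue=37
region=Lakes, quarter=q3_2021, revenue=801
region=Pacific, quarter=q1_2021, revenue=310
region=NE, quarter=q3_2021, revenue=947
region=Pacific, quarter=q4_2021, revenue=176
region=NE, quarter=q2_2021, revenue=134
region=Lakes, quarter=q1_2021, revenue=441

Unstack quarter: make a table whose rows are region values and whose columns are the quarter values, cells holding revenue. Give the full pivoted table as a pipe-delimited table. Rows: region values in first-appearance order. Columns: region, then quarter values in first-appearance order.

| region | q4_2021 | q2_2021 | q1_2021 | q3_2021 |
| West | 547 | 861 | 746 | 426 |
| Pacific | 176 | 522 | 310 | 41 |
| NE | 37 | 134 | 383 | 947 |
| Lakes | 165 | 853 | 441 | 801 |

Columns: region plus the 4 distinct quarter values (q4_2021, q2_2021, q1_2021, q3_2021).
For example, row West column q4_2021 takes revenue=547 from the long row (West, q4_2021).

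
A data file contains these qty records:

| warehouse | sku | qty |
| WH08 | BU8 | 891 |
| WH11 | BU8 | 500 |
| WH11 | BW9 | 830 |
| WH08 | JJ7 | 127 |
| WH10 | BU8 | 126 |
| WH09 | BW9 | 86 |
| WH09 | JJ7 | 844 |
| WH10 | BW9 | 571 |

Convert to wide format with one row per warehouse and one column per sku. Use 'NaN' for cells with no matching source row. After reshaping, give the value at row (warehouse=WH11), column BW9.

830

The long row with warehouse=WH11, sku=BW9 has qty=830.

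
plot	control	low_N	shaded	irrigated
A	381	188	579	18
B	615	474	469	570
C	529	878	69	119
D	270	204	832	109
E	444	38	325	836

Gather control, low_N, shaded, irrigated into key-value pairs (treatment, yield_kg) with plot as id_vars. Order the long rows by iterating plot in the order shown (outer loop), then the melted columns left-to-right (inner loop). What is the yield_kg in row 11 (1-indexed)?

69

20 rows total (5 × 4). Row 11: index ⌊(11-1)/4⌋ = 2 into plot → C; (11-1) mod 4 = 2 into the melted columns → shaded.
So row 11 is (C, shaded, 69); yield_kg = 69.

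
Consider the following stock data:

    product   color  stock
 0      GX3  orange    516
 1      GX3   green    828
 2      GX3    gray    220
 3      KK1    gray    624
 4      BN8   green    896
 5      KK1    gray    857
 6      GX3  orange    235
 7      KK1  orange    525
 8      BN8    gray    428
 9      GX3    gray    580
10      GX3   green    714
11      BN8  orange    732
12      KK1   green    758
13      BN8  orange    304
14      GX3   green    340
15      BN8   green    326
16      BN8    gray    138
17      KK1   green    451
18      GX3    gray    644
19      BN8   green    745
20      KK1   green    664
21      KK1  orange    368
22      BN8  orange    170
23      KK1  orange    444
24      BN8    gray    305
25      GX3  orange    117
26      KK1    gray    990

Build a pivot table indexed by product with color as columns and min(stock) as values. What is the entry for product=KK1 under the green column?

Rows with product=KK1 and color=green: stock values are 758, 451, 664.
min(758, 451, 664) = 451.

451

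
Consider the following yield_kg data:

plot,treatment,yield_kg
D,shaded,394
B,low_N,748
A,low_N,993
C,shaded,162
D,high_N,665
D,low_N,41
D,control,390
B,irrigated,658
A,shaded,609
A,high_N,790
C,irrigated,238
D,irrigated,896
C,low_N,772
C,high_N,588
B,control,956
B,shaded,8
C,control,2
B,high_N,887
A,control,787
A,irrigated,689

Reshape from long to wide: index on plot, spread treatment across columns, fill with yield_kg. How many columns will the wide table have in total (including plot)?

6

1 column for plot plus 5 distinct treatment values → 6 columns.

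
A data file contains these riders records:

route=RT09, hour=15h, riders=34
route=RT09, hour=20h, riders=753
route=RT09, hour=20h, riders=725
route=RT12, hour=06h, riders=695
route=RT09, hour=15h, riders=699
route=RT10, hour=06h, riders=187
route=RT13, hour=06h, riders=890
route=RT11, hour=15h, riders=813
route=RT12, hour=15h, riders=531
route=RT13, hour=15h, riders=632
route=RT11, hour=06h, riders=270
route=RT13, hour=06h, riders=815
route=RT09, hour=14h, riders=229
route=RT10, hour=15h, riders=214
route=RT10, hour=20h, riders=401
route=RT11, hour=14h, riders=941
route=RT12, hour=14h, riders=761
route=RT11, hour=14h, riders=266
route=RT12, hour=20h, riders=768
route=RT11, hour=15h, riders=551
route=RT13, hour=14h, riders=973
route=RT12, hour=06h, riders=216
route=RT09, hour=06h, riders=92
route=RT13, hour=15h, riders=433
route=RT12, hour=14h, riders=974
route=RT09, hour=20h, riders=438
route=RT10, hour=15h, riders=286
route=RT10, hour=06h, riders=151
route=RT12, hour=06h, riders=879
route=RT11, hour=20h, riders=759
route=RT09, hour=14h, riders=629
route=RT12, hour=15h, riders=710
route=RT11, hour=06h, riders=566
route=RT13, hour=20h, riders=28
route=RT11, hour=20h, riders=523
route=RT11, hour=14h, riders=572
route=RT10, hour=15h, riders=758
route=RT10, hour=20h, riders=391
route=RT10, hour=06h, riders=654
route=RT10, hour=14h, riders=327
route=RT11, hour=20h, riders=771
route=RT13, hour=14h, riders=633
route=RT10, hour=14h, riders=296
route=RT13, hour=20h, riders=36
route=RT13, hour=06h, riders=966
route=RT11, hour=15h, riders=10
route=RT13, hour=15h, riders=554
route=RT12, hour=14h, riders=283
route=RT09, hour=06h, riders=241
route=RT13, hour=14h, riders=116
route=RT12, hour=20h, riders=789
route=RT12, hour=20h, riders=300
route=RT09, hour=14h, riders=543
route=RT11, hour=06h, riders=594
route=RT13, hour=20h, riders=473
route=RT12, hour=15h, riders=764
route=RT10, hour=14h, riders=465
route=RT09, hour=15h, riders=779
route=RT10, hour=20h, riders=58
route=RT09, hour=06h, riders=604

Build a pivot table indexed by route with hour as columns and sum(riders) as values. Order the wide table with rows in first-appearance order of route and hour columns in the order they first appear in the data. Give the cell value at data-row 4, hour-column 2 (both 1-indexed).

With rows in first-appearance order of route, row 4 is route=RT13. hour columns in first-appearance order: 15h, 20h, 06h, 14h; column 2 is 20h.
Long rows with route=RT13, hour=20h: 28 + 36 + 473 = 537.

537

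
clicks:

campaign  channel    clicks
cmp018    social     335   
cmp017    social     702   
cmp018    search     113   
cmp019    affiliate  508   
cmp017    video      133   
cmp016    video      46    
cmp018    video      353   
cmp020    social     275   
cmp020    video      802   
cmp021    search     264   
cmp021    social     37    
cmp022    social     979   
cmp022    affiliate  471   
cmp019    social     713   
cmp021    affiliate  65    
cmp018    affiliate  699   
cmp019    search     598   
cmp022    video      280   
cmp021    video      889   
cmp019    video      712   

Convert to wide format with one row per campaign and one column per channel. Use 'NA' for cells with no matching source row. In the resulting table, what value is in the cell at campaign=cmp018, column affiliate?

The long row with campaign=cmp018, channel=affiliate has clicks=699.

699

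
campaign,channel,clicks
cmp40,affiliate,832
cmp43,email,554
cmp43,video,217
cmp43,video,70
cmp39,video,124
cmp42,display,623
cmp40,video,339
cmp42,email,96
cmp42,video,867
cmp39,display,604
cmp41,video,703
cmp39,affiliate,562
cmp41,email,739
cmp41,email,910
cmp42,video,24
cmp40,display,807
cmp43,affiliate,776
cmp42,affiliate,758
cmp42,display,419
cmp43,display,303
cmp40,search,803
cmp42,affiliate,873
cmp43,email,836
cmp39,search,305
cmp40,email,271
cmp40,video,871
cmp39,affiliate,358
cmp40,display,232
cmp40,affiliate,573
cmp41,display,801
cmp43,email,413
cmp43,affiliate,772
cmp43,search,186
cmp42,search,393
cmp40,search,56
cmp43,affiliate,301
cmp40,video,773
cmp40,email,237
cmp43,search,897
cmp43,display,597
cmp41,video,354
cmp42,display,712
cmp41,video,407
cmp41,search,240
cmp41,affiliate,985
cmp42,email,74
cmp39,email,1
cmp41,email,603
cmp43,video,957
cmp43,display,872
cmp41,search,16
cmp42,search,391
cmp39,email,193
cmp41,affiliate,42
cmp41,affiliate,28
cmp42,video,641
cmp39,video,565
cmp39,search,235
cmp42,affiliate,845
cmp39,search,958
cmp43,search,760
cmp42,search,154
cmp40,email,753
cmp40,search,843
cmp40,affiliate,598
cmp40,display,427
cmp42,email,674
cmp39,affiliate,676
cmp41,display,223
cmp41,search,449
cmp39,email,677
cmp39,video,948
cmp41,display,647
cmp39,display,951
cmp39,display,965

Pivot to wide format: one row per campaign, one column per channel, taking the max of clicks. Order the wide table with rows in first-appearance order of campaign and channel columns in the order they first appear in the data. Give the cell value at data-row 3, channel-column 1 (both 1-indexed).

With rows in first-appearance order of campaign, row 3 is campaign=cmp39. channel columns in first-appearance order: affiliate, email, video, display, search; column 1 is affiliate.
Long rows with campaign=cmp39, channel=affiliate: max(562, 358, 676) = 676.

676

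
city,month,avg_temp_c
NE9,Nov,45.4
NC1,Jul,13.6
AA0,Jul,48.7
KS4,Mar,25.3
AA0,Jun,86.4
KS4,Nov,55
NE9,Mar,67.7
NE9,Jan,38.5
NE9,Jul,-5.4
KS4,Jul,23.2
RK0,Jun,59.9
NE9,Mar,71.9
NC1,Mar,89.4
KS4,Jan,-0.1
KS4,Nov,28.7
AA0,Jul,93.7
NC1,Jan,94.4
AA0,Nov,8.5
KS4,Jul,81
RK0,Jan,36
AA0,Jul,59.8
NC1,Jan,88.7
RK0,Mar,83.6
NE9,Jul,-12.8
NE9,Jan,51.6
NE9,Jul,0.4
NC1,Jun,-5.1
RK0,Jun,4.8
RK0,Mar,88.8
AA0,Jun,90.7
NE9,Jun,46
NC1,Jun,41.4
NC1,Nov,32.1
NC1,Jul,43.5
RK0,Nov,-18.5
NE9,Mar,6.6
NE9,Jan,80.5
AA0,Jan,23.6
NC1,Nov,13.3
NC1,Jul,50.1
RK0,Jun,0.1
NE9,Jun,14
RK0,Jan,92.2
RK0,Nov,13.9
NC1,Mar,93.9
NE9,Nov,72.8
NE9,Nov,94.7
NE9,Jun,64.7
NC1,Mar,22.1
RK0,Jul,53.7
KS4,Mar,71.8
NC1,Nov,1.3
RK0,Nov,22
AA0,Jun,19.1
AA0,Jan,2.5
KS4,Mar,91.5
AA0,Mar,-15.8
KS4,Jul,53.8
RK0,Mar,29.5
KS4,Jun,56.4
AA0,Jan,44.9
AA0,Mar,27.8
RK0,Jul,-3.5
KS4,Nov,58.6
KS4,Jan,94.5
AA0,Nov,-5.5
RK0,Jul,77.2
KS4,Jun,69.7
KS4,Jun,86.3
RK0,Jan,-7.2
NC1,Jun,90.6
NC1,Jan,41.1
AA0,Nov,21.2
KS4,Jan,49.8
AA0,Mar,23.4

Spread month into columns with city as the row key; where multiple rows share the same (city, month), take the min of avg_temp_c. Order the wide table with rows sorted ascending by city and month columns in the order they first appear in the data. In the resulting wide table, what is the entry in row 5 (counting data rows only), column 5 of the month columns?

With rows sorted ascending by city, row 5 is city=RK0. month columns in first-appearance order: Nov, Jul, Mar, Jun, Jan; column 5 is Jan.
Long rows with city=RK0, month=Jan: min(36, 92.2, -7.2) = -7.2.

-7.2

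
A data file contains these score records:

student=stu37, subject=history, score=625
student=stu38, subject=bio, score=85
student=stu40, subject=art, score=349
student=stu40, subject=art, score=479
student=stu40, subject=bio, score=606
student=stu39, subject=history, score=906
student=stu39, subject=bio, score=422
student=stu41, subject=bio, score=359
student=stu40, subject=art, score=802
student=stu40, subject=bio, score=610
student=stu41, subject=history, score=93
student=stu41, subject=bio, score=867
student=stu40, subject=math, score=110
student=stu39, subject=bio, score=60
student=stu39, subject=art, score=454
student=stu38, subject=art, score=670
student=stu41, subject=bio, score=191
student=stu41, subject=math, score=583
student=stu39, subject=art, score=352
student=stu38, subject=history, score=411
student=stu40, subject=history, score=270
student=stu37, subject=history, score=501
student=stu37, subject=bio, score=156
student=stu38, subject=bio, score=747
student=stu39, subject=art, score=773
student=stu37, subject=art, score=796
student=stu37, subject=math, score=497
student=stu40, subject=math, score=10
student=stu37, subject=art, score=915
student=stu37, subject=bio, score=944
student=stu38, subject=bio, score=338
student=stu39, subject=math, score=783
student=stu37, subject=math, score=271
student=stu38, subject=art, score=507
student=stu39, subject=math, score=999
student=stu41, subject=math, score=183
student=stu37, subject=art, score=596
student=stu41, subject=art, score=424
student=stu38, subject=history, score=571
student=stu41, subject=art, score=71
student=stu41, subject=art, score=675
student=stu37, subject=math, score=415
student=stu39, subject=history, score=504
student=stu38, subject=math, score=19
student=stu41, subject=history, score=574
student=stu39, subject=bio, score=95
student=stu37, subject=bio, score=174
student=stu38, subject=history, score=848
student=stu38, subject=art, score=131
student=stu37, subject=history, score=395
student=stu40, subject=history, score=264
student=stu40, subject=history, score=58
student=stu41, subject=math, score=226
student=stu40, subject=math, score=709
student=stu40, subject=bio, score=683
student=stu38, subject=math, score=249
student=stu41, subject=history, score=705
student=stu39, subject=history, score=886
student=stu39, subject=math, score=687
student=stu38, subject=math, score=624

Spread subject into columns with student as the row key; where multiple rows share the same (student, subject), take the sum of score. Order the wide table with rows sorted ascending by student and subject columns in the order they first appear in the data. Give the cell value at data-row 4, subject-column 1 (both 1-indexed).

592

With rows sorted ascending by student, row 4 is student=stu40. subject columns in first-appearance order: history, bio, art, math; column 1 is history.
Long rows with student=stu40, subject=history: 270 + 264 + 58 = 592.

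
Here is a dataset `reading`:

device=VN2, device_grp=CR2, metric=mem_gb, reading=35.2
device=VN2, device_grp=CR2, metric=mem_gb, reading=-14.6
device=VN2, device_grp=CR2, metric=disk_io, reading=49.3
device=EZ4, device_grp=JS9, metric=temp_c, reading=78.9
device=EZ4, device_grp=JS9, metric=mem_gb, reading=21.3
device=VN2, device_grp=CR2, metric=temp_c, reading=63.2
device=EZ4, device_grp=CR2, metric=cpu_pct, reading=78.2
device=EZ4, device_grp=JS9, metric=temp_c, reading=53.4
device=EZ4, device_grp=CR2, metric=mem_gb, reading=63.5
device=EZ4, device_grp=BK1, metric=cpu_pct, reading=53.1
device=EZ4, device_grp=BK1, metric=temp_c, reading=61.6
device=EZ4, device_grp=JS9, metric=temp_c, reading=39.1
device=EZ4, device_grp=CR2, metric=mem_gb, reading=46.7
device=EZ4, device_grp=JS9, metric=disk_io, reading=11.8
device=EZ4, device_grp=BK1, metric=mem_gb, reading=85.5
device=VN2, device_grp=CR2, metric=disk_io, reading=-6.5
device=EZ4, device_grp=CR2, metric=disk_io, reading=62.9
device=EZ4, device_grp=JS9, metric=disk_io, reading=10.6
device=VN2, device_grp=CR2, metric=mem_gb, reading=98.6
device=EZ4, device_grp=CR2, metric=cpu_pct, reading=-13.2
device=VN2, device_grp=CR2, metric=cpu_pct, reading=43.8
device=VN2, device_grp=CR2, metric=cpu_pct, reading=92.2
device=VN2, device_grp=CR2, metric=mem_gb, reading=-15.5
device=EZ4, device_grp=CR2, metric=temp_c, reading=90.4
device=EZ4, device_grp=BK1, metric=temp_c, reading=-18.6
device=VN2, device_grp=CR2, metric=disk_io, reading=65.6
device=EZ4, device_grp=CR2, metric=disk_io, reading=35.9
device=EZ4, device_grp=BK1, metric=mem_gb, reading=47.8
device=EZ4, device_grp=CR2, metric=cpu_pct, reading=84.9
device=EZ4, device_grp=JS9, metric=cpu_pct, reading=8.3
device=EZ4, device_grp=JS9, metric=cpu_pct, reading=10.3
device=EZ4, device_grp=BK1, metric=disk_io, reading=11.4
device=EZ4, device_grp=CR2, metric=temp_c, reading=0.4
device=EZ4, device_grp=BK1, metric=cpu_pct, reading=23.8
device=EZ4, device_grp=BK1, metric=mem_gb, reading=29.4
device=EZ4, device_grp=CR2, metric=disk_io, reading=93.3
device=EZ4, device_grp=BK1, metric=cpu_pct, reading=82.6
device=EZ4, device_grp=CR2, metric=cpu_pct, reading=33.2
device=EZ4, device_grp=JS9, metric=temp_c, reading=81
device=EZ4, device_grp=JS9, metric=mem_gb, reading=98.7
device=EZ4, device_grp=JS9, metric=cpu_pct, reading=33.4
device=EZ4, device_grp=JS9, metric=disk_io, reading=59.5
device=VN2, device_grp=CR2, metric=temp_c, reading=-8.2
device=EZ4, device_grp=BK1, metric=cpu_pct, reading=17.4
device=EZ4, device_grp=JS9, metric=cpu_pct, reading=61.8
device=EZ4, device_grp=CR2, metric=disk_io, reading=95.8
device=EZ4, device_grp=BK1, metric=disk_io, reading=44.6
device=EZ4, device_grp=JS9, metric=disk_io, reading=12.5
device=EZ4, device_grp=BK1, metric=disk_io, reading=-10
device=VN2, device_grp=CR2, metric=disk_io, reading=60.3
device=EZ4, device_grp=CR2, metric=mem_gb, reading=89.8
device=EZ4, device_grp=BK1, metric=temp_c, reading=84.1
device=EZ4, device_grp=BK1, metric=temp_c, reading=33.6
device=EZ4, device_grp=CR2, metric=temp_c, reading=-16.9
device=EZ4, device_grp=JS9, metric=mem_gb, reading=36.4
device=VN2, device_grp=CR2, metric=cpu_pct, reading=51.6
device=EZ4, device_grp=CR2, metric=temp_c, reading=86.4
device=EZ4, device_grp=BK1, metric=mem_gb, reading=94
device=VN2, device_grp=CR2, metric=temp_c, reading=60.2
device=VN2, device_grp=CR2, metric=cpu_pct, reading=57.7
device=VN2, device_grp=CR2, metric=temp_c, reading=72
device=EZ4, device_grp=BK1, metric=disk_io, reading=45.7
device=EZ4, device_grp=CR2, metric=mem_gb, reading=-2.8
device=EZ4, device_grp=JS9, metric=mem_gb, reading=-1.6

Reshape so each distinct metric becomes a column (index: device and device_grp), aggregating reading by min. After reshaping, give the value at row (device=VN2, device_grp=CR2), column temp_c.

Rows with device=VN2, device_grp=CR2 and metric=temp_c: reading values are 63.2, -8.2, 60.2, 72.
min(63.2, -8.2, 60.2, 72) = -8.2.

-8.2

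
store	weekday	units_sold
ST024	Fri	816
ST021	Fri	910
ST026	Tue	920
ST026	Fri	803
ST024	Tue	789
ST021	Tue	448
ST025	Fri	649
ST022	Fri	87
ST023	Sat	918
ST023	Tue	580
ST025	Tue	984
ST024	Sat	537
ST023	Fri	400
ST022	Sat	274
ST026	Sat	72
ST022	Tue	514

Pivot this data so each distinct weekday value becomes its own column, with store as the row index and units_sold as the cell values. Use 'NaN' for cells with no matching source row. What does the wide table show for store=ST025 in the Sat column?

No long-format row has store=ST025 and weekday=Sat, so the cell is NaN.

NaN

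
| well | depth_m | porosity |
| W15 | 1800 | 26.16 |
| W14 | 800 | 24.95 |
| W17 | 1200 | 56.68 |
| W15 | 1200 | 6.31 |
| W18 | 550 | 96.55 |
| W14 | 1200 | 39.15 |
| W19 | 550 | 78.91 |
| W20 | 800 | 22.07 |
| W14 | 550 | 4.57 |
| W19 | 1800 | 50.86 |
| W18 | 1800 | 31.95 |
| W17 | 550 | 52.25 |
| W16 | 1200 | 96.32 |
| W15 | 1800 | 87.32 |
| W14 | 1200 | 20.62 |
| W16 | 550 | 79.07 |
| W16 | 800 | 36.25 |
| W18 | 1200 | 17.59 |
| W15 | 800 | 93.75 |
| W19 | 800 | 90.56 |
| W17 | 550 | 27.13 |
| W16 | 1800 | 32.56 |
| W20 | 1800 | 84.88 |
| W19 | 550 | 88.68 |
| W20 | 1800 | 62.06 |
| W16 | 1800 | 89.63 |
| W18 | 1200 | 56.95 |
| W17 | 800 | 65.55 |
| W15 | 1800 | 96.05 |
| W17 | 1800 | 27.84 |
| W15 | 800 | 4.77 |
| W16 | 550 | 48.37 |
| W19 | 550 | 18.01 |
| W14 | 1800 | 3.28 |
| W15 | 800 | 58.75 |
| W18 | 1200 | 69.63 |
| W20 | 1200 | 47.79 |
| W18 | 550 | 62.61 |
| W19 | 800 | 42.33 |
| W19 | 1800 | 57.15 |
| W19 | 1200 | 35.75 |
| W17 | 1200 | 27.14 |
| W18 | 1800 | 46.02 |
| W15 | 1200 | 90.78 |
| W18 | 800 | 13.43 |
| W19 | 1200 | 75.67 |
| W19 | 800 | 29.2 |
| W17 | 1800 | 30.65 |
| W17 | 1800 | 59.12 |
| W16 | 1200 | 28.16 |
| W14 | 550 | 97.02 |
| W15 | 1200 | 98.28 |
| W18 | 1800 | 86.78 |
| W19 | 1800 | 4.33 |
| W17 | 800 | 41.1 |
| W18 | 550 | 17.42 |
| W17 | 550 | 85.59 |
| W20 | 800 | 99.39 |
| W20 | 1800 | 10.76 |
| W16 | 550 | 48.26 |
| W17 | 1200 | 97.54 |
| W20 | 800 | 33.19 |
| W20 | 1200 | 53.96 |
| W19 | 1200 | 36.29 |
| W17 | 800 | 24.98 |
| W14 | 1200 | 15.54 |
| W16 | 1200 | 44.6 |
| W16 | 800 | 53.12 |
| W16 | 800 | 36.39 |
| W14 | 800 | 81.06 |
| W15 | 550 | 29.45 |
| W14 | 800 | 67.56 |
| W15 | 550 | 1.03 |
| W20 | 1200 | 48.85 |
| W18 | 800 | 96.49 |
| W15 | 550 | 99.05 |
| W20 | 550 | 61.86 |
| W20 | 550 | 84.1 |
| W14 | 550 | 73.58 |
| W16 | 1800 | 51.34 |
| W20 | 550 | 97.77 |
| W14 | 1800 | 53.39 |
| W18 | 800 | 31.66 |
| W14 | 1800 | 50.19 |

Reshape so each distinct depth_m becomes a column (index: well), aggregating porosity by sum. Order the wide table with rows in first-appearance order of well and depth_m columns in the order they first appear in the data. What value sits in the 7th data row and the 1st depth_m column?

173.53

With rows in first-appearance order of well, row 7 is well=W16. depth_m columns in first-appearance order: 1800, 800, 1200, 550; column 1 is 1800.
Long rows with well=W16, depth_m=1800: 32.56 + 89.63 + 51.34 = 173.53.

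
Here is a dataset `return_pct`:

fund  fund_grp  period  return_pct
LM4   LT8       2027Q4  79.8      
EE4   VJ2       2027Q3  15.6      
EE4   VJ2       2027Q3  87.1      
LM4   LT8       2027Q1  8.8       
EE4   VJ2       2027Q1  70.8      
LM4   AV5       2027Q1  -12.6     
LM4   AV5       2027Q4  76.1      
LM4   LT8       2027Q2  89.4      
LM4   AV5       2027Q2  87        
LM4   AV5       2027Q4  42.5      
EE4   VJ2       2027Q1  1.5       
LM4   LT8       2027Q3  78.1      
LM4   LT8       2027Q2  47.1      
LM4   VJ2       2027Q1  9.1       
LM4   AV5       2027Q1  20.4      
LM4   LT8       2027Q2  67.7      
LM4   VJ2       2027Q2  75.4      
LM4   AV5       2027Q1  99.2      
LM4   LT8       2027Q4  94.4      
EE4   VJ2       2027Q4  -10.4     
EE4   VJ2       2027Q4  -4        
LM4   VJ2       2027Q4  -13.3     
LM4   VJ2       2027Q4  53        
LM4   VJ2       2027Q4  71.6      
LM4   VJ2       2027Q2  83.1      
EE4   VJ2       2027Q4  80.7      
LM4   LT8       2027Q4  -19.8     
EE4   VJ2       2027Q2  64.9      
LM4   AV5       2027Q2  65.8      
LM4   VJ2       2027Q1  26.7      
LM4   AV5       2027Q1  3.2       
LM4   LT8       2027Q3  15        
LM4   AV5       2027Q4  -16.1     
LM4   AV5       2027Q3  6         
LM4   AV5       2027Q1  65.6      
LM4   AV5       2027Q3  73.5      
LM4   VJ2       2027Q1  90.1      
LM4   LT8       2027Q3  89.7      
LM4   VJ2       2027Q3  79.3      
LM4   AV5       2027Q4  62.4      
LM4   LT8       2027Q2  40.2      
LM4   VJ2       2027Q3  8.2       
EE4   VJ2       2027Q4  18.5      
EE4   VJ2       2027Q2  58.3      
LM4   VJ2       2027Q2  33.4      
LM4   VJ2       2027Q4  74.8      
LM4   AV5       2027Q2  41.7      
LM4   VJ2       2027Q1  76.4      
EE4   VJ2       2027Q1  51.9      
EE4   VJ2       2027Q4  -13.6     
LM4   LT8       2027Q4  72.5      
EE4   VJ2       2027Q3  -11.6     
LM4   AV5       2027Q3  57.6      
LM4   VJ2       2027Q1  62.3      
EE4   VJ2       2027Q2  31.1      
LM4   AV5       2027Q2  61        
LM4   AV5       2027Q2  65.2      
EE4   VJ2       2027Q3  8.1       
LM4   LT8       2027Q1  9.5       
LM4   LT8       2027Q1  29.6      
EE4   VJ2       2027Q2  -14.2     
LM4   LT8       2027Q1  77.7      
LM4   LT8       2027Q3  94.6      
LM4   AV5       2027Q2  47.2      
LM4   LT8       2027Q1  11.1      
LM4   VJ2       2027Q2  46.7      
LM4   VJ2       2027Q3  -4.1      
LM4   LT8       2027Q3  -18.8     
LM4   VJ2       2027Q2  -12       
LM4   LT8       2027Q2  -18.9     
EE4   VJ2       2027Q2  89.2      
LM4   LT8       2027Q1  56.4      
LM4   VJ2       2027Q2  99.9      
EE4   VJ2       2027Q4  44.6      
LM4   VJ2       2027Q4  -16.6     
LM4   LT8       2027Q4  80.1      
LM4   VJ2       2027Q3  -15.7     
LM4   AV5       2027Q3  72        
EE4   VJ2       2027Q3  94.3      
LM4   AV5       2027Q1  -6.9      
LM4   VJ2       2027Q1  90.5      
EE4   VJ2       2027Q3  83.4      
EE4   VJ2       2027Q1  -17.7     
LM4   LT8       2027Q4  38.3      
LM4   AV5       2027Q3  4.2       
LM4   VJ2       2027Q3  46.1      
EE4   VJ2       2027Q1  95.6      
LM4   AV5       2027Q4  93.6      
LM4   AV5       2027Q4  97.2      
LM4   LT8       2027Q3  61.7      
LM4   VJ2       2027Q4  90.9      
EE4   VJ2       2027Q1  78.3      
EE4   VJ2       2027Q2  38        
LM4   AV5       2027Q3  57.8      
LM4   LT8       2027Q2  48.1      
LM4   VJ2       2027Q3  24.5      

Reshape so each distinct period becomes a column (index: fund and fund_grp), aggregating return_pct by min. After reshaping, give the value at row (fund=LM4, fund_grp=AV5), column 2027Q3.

4.2

Rows with fund=LM4, fund_grp=AV5 and period=2027Q3: return_pct values are 6, 73.5, 57.6, 72, 4.2, 57.8.
min(6, 73.5, 57.6, 72, 4.2, 57.8) = 4.2.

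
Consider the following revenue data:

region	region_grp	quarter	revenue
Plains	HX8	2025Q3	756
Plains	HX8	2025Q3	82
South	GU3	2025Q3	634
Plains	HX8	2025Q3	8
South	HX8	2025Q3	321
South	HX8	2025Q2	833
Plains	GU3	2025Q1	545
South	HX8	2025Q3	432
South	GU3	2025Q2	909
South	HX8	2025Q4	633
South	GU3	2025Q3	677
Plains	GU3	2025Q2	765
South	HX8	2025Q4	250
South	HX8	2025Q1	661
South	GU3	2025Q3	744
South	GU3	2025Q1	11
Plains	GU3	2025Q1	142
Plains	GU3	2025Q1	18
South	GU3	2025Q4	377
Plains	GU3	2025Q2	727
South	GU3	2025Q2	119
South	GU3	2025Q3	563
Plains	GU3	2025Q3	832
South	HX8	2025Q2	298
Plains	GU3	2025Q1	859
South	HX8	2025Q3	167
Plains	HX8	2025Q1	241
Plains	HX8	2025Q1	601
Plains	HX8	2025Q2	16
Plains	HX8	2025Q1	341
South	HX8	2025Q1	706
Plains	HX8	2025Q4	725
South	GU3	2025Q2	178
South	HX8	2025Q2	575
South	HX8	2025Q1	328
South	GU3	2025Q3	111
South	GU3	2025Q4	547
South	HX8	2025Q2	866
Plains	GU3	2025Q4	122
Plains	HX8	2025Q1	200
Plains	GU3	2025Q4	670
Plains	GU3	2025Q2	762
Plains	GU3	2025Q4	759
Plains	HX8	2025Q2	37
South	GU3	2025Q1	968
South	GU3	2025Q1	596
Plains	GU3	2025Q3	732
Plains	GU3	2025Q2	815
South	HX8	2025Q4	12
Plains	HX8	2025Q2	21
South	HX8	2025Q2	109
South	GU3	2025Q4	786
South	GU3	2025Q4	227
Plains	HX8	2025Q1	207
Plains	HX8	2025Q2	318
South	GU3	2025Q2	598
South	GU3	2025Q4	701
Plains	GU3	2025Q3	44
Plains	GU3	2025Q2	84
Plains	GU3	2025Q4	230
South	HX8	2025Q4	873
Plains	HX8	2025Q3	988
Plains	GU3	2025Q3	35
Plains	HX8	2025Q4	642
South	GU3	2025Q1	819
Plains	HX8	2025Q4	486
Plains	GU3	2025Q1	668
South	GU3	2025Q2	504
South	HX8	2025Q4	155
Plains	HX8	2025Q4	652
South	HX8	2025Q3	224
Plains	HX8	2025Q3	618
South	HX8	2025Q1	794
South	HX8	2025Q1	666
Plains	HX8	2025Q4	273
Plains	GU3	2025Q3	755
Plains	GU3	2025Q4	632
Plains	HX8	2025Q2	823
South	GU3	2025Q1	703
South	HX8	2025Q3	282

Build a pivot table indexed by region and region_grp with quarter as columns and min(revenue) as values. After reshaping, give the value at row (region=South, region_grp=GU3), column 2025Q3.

Rows with region=South, region_grp=GU3 and quarter=2025Q3: revenue values are 634, 677, 744, 563, 111.
min(634, 677, 744, 563, 111) = 111.

111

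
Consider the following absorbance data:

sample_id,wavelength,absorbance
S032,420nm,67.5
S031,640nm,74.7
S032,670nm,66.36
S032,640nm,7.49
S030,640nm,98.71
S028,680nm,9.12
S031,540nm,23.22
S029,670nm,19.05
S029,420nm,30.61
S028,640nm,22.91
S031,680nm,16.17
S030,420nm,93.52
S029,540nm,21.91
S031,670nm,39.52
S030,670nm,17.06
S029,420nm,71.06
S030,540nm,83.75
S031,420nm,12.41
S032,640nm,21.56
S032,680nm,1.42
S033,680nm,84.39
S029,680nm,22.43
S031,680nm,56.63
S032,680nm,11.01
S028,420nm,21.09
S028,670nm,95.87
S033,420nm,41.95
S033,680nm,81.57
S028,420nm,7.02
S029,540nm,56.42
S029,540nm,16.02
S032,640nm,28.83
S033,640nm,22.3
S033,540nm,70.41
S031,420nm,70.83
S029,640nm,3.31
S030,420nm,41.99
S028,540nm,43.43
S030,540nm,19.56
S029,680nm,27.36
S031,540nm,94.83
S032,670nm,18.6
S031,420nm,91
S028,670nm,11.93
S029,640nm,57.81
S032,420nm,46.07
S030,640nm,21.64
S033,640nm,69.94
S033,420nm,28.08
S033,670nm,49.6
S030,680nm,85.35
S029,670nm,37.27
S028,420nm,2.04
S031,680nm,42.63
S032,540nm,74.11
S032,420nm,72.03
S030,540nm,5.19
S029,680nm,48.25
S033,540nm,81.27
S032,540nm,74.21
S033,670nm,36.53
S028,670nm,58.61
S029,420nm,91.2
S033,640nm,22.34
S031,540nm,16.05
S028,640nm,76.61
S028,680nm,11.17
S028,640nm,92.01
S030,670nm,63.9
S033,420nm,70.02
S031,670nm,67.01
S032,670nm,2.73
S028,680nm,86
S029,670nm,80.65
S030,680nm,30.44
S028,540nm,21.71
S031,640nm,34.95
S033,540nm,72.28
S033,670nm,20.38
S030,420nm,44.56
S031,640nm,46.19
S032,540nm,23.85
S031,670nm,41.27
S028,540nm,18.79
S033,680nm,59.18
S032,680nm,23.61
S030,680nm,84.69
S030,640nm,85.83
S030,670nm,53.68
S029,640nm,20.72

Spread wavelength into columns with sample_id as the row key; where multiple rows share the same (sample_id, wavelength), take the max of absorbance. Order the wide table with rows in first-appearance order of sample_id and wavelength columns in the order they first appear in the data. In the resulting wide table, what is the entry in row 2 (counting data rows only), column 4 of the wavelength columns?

56.63

With rows in first-appearance order of sample_id, row 2 is sample_id=S031. wavelength columns in first-appearance order: 420nm, 640nm, 670nm, 680nm, 540nm; column 4 is 680nm.
Long rows with sample_id=S031, wavelength=680nm: max(16.17, 56.63, 42.63) = 56.63.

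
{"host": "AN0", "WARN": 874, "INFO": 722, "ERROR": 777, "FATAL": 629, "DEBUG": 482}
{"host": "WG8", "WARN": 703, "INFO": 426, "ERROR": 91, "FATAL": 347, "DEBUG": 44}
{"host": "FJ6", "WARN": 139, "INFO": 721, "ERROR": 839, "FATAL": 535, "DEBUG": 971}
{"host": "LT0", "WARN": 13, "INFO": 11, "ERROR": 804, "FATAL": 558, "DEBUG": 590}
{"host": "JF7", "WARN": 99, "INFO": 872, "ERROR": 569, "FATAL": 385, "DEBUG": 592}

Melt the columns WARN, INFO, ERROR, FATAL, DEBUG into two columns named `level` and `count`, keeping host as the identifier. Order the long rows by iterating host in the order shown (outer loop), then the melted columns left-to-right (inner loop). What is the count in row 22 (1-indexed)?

25 rows total (5 × 5). Row 22: index ⌊(22-1)/5⌋ = 4 into host → JF7; (22-1) mod 5 = 1 into the melted columns → INFO.
So row 22 is (JF7, INFO, 872); count = 872.

872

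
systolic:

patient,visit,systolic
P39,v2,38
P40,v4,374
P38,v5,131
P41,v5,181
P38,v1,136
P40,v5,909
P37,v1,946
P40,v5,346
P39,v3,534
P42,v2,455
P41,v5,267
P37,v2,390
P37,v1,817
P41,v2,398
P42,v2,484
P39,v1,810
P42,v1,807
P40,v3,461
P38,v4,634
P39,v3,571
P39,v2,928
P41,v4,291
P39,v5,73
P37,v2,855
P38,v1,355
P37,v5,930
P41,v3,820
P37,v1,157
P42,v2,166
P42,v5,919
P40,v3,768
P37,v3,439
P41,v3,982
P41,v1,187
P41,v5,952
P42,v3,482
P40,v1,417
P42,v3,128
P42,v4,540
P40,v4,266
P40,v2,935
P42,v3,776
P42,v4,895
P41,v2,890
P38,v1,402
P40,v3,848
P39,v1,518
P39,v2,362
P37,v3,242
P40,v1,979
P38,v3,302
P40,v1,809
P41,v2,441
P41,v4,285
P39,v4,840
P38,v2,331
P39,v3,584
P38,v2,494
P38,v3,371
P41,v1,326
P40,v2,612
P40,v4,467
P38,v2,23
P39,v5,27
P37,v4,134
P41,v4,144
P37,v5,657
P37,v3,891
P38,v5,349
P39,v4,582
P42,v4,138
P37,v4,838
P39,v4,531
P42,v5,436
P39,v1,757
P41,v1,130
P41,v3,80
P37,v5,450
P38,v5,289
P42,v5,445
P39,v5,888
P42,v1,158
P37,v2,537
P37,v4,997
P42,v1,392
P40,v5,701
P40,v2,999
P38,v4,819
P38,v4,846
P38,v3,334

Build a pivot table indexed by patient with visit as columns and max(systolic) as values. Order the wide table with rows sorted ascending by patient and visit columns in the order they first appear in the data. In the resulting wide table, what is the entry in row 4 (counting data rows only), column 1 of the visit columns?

999

With rows sorted ascending by patient, row 4 is patient=P40. visit columns in first-appearance order: v2, v4, v5, v1, v3; column 1 is v2.
Long rows with patient=P40, visit=v2: max(935, 612, 999) = 999.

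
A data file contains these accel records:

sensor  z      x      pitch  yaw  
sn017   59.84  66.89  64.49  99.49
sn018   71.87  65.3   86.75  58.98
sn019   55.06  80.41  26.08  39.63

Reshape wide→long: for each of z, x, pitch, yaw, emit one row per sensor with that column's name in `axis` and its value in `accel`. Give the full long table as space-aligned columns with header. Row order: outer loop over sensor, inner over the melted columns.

sensor  axis   accel
sn017   z      59.84
sn017   x      66.89
sn017   pitch  64.49
sn017   yaw    99.49
sn018   z      71.87
sn018   x      65.3 
sn018   pitch  86.75
sn018   yaw    58.98
sn019   z      55.06
sn019   x      80.41
sn019   pitch  26.08
sn019   yaw    39.63

Each (sensor, column) pair becomes one row: 3 × 4 = 12 rows.
For example, (sn017, z) → accel=59.84.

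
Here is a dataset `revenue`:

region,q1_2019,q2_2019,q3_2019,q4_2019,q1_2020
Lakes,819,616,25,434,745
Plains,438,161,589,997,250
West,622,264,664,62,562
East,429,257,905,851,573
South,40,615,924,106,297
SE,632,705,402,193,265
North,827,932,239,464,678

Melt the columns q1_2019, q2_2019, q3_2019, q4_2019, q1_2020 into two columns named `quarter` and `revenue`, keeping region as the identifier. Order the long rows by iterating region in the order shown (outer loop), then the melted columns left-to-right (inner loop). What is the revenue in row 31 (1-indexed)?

827

35 rows total (7 × 5). Row 31: index ⌊(31-1)/5⌋ = 6 into region → North; (31-1) mod 5 = 0 into the melted columns → q1_2019.
So row 31 is (North, q1_2019, 827); revenue = 827.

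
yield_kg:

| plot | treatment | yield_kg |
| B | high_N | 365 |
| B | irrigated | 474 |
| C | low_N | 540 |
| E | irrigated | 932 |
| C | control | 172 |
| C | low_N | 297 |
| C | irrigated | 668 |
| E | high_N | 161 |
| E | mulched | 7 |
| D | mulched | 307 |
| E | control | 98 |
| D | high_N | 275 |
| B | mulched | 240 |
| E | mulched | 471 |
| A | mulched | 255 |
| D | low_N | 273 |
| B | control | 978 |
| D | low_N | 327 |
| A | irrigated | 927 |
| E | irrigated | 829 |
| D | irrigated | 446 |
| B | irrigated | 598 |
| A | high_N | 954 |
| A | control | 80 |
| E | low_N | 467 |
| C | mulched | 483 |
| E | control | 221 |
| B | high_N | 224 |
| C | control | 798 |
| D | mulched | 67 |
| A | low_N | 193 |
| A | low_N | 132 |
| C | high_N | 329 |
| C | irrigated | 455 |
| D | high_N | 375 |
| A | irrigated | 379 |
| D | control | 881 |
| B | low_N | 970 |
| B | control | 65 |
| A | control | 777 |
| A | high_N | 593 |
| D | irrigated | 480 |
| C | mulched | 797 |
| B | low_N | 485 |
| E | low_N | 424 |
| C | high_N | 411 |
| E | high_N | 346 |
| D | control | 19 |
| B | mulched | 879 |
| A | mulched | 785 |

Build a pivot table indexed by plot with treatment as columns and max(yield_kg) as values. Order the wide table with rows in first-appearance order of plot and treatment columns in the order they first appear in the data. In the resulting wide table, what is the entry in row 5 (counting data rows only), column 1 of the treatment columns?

With rows in first-appearance order of plot, row 5 is plot=A. treatment columns in first-appearance order: high_N, irrigated, low_N, control, mulched; column 1 is high_N.
Long rows with plot=A, treatment=high_N: max(954, 593) = 954.

954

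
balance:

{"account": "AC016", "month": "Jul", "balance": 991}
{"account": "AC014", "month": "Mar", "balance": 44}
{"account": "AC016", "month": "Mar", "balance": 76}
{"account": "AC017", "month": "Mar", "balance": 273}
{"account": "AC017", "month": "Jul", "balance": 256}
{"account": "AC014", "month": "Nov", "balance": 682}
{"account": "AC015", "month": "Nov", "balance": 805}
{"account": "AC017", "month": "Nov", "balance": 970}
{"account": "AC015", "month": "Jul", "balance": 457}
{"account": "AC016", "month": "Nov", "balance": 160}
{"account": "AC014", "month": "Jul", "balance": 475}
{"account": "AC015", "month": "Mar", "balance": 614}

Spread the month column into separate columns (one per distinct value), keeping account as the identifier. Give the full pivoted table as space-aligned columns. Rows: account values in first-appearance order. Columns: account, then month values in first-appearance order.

account  Jul  Mar  Nov
AC016    991  76   160
AC014    475  44   682
AC017    256  273  970
AC015    457  614  805

Columns: account plus the 3 distinct month values (Jul, Mar, Nov).
For example, row AC016 column Jul takes balance=991 from the long row (AC016, Jul).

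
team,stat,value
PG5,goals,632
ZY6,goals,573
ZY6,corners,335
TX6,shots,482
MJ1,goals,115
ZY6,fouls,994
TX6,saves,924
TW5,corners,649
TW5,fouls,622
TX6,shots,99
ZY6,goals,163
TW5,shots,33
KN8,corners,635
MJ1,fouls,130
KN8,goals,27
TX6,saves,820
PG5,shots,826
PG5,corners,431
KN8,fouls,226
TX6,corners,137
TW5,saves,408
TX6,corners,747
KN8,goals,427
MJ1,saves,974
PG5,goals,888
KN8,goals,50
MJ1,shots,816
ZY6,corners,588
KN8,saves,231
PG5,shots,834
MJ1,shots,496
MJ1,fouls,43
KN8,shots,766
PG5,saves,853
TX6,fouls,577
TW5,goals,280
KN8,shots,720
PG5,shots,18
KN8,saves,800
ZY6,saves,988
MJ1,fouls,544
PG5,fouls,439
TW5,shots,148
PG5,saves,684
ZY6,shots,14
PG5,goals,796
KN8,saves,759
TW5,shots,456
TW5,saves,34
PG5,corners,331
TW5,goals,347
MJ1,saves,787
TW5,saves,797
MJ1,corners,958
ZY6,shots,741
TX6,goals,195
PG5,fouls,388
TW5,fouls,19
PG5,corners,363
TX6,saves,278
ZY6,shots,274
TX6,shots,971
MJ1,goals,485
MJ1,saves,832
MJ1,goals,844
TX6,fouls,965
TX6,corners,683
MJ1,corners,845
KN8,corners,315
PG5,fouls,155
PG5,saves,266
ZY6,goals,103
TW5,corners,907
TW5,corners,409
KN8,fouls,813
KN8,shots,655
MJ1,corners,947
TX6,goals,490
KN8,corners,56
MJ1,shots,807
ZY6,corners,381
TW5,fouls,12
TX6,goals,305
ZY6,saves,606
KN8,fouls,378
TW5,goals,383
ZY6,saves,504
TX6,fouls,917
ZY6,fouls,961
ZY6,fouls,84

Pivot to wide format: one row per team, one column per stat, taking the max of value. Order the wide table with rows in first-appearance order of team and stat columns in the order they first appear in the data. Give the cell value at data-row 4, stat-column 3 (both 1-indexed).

816

With rows in first-appearance order of team, row 4 is team=MJ1. stat columns in first-appearance order: goals, corners, shots, fouls, saves; column 3 is shots.
Long rows with team=MJ1, stat=shots: max(816, 496, 807) = 816.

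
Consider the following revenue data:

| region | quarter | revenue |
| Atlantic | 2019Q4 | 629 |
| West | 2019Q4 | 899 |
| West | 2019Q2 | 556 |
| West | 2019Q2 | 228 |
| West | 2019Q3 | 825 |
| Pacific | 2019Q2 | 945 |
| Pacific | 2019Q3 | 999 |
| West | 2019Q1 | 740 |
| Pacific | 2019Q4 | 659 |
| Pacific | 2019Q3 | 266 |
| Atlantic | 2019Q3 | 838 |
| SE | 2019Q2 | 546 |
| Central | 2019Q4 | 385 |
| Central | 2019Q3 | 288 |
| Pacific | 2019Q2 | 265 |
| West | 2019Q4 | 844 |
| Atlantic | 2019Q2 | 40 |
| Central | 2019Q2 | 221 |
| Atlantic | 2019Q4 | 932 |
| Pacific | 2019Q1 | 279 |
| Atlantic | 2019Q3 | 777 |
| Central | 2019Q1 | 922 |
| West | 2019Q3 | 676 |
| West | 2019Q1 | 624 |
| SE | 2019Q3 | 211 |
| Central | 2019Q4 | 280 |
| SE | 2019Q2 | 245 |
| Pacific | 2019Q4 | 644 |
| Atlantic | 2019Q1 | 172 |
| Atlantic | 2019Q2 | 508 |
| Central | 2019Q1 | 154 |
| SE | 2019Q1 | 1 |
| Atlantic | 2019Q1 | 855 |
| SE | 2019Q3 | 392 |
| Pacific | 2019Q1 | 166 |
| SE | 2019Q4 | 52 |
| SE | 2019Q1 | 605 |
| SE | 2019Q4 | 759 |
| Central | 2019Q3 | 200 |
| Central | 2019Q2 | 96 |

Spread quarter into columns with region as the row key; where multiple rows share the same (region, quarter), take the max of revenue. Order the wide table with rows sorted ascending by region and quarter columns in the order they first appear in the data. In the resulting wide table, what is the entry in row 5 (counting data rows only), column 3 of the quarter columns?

825

With rows sorted ascending by region, row 5 is region=West. quarter columns in first-appearance order: 2019Q4, 2019Q2, 2019Q3, 2019Q1; column 3 is 2019Q3.
Long rows with region=West, quarter=2019Q3: max(825, 676) = 825.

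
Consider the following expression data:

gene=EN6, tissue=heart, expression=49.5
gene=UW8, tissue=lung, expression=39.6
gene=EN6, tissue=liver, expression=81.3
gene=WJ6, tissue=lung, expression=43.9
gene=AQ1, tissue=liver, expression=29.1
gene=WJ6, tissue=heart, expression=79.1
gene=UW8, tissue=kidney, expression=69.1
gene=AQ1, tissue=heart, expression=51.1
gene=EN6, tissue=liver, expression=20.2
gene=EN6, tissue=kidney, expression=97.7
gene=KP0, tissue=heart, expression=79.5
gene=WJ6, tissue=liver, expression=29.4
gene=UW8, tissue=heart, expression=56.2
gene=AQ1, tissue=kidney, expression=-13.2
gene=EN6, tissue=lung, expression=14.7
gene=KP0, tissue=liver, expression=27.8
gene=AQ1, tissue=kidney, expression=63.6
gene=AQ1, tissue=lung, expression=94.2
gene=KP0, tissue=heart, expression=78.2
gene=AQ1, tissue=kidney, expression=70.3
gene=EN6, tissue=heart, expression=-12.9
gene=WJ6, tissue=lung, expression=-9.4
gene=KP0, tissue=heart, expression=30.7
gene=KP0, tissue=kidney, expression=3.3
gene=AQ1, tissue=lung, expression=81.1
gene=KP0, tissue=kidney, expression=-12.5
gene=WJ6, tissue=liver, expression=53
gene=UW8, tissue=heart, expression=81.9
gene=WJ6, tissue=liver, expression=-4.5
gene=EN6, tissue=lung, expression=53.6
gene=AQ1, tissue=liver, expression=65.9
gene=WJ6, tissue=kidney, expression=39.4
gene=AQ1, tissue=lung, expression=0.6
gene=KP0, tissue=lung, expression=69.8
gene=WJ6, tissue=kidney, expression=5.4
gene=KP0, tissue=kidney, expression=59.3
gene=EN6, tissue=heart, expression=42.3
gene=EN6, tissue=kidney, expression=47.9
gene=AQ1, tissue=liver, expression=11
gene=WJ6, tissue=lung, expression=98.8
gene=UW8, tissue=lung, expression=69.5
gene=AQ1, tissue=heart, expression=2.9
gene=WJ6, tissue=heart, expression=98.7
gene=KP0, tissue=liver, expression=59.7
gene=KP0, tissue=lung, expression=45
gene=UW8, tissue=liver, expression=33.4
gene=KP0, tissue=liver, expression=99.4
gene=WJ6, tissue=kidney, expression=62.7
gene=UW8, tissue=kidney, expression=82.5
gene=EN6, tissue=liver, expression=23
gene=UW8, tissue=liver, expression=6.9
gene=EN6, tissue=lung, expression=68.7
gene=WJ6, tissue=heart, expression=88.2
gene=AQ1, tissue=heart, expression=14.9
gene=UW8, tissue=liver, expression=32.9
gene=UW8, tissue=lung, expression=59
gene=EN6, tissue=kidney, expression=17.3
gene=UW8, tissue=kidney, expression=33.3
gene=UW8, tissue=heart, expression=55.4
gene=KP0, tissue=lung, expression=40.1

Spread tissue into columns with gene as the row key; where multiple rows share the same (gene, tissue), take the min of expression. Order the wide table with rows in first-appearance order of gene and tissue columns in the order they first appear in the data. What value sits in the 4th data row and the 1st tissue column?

2.9

With rows in first-appearance order of gene, row 4 is gene=AQ1. tissue columns in first-appearance order: heart, lung, liver, kidney; column 1 is heart.
Long rows with gene=AQ1, tissue=heart: min(51.1, 2.9, 14.9) = 2.9.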